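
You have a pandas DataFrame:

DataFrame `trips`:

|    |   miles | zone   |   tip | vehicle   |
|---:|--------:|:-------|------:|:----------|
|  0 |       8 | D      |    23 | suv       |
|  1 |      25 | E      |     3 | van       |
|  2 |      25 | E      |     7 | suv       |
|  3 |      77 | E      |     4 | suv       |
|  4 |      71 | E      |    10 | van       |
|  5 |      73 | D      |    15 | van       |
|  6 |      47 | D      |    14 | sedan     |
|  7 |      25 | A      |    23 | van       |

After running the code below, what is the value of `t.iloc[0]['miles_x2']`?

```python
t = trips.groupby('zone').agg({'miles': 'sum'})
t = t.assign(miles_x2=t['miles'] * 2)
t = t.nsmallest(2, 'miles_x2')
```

group by zone, sum of miles:
      miles
zone       
A        25
D       128
E       198
add column miles_x2 = t['miles'] * 2:
      miles  miles_x2
zone                 
A        25        50
D       128       256
E       198       396
take 2 rows with smallest miles_x2:
      miles  miles_x2
zone                 
A        25        50
D       128       256
So iloc[0]['miles_x2'] = 50.

50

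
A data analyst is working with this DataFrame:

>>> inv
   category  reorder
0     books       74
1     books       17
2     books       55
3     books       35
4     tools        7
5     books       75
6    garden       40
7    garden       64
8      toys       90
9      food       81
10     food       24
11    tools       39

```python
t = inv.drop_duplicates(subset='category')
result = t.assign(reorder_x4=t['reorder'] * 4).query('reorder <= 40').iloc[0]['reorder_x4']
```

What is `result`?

28

drop duplicate category (keep=first):
  category  reorder
0    books       74
4    tools        7
6   garden       40
8     toys       90
9     food       81
add column reorder_x4 = t['reorder'] * 4:
  category  reorder  reorder_x4
0    books       74         296
4    tools        7          28
6   garden       40         160
8     toys       90         360
9     food       81         324
filter rows where reorder <= 40:
  category  reorder  reorder_x4
4    tools        7          28
6   garden       40         160
Finally, value at position 0, column 'reorder_x4' = 28.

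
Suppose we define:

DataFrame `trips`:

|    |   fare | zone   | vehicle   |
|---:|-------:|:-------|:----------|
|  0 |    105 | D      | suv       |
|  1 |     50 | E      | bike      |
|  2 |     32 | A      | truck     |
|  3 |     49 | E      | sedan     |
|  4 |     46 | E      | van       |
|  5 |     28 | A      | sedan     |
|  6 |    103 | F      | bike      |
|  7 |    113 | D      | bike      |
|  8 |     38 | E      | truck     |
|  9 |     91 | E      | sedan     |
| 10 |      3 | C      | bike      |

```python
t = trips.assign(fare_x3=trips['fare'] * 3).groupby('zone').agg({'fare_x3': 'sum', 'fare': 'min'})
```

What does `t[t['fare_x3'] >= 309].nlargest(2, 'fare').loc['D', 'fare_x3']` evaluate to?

654

add column fare_x3 = trips['fare'] * 3:
    fare zone vehicle  fare_x3
0    105    D     suv      315
1     50    E    bike      150
2     32    A   truck       96
3     49    E   sedan      147
4     46    E     van      138
5     28    A   sedan       84
6    103    F    bike      309
7    113    D    bike      339
8     38    E   truck      114
9     91    E   sedan      273
10     3    C    bike        9
group by zone: sum(fare_x3), min(fare):
      fare_x3  fare
zone               
A         180    28
C           9     3
D         654   105
E         822    38
F         309   103
filter rows where fare_x3 >= 309:
      fare_x3  fare
zone               
D         654   105
E         822    38
F         309   103
take 2 rows with largest fare:
      fare_x3  fare
zone               
D         654   105
F         309   103
Taking the value at row 'D', column 'fare_x3' gives 654.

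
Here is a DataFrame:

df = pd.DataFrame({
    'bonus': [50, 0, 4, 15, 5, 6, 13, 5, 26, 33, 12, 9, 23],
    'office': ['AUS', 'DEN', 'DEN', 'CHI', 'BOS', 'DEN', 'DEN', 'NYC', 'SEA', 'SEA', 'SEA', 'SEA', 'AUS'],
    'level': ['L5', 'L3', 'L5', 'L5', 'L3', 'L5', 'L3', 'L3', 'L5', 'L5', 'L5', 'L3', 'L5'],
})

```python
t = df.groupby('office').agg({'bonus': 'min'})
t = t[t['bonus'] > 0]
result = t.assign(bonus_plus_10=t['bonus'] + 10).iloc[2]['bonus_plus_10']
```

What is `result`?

group by office, min of bonus:
        bonus
office       
AUS        23
BOS         5
CHI        15
DEN         0
NYC         5
SEA         9
filter rows where bonus > 0:
        bonus
office       
AUS        23
BOS         5
CHI        15
NYC         5
SEA         9
add column bonus_plus_10 = t['bonus'] + 10:
        bonus  bonus_plus_10
office                      
AUS        23             33
BOS         5             15
CHI        15             25
NYC         5             15
SEA         9             19

25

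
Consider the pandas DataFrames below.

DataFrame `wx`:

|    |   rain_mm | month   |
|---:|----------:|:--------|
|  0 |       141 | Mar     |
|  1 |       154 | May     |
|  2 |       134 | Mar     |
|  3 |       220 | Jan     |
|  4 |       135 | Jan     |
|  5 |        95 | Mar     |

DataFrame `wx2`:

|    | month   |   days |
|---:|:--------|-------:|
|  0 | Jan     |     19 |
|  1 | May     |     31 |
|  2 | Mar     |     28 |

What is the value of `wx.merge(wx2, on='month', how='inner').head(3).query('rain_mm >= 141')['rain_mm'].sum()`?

295

merge on 'month' (how='inner') → 6 rows:
   rain_mm month  days
0      141   Mar    28
1      154   May    31
2      134   Mar    28
3      220   Jan    19
4      135   Jan    19
5       95   Mar    28
take first 3 rows:
   rain_mm month  days
0      141   Mar    28
1      154   May    31
2      134   Mar    28
filter rows where rain_mm >= 141:
   rain_mm month  days
0      141   Mar    28
1      154   May    31
Hence 295.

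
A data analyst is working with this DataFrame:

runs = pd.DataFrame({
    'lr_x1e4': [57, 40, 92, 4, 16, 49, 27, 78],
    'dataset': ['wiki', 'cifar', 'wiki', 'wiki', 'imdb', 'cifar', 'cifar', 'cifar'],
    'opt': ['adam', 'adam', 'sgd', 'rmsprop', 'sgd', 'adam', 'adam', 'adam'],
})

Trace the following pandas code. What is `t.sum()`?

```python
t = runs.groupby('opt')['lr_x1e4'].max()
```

174

group by opt, max of lr_x1e4:
opt
adam       78
rmsprop     4
sgd        92
Name: lr_x1e4, dtype: int64
The sum of the resulting series is 174.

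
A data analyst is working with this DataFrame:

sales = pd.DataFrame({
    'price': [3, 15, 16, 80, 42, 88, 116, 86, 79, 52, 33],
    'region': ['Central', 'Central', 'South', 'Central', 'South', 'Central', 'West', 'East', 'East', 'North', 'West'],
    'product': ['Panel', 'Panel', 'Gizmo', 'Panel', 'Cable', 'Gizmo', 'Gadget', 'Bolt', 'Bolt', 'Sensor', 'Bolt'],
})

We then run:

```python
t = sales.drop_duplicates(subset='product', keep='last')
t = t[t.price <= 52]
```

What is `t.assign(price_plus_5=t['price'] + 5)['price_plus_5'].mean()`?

drop duplicate product (keep=last):
    price   region product
3      80  Central   Panel
4      42    South   Cable
5      88  Central   Gizmo
6     116     West  Gadget
9      52    North  Sensor
10     33     West    Bolt
filter rows where price <= 52:
    price region product
4      42  South   Cable
9      52  North  Sensor
10     33   West    Bolt
add column price_plus_5 = t['price'] + 5:
    price region product  price_plus_5
4      42  South   Cable            47
9      52  North  Sensor            57
10     33   West    Bolt            38
Then the mean of column 'price_plus_5': 47.3333333333

47.3333333333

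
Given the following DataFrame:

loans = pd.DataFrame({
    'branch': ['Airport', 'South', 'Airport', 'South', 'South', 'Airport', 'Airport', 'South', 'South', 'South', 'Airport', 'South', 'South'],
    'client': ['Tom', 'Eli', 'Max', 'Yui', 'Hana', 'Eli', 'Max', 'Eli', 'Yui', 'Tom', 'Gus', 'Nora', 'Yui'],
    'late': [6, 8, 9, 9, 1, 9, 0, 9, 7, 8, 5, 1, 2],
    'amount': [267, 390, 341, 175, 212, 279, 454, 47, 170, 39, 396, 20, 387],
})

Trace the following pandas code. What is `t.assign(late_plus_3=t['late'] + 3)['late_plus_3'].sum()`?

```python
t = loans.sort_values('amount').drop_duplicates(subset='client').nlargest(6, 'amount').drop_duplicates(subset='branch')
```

12

sort by amount:
     branch client  late  amount
11    South   Nora     1      20
9     South    Tom     8      39
7     South    Eli     9      47
8     South    Yui     7     170
3     South    Yui     9     175
4     South   Hana     1     212
0   Airport    Tom     6     267
5   Airport    Eli     9     279
2   Airport    Max     9     341
12    South    Yui     2     387
1     South    Eli     8     390
10  Airport    Gus     5     396
6   Airport    Max     0     454
drop duplicate client (keep=first):
     branch client  late  amount
11    South   Nora     1      20
9     South    Tom     8      39
7     South    Eli     9      47
8     South    Yui     7     170
4     South   Hana     1     212
2   Airport    Max     9     341
10  Airport    Gus     5     396
take 6 rows with largest amount:
     branch client  late  amount
10  Airport    Gus     5     396
2   Airport    Max     9     341
4     South   Hana     1     212
8     South    Yui     7     170
7     South    Eli     9      47
9     South    Tom     8      39
drop duplicate branch (keep=first):
     branch client  late  amount
10  Airport    Gus     5     396
4     South   Hana     1     212
add column late_plus_3 = t['late'] + 3:
     branch client  late  amount  late_plus_3
10  Airport    Gus     5     396            8
4     South   Hana     1     212            4
sum of column 'late_plus_3' → 12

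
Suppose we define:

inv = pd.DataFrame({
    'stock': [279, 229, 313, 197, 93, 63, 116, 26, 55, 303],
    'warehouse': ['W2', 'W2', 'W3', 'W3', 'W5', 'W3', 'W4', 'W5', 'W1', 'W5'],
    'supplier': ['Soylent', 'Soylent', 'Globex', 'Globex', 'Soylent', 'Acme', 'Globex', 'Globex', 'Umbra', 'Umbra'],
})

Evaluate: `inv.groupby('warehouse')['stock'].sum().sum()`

group by warehouse, sum of stock:
warehouse
W1     55
W2    508
W3    573
W4    116
W5    422
Name: stock, dtype: int64

1674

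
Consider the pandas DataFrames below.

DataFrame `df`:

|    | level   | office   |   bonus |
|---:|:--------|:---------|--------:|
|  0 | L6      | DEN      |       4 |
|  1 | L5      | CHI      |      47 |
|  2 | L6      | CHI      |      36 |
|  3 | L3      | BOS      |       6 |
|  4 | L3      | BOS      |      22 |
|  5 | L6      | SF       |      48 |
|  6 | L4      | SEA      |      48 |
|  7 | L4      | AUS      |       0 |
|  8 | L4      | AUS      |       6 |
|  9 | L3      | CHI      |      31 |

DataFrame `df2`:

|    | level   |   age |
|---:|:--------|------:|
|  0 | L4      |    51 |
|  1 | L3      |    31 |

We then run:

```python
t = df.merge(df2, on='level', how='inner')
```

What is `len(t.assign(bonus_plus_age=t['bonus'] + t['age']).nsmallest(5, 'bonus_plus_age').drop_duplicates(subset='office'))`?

3

merge on 'level' (how='inner') → 6 rows:
  level office  bonus  age
0    L3    BOS      6   31
1    L3    BOS     22   31
2    L4    SEA     48   51
3    L4    AUS      0   51
4    L4    AUS      6   51
5    L3    CHI     31   31
add column bonus_plus_age = t['bonus'] + t['age']:
  level office  bonus  age  bonus_plus_age
0    L3    BOS      6   31              37
1    L3    BOS     22   31              53
2    L4    SEA     48   51              99
3    L4    AUS      0   51              51
4    L4    AUS      6   51              57
5    L3    CHI     31   31              62
take 5 rows with smallest bonus_plus_age:
  level office  bonus  age  bonus_plus_age
0    L3    BOS      6   31              37
3    L4    AUS      0   51              51
1    L3    BOS     22   31              53
4    L4    AUS      6   51              57
5    L3    CHI     31   31              62
drop duplicate office (keep=first):
  level office  bonus  age  bonus_plus_age
0    L3    BOS      6   31              37
3    L4    AUS      0   51              51
5    L3    CHI     31   31              62
The number of rows is 3.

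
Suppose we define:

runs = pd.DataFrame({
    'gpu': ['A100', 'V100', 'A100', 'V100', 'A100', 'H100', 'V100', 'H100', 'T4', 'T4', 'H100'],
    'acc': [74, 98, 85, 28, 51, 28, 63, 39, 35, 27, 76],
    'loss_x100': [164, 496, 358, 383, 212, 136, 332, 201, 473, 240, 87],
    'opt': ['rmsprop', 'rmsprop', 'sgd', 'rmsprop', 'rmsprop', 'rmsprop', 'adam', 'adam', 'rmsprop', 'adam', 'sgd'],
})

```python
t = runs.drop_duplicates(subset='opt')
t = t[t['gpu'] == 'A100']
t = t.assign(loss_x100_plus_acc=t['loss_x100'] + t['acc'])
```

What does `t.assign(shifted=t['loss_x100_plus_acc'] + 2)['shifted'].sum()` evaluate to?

685

drop duplicate opt (keep=first):
    gpu  acc  loss_x100      opt
0  A100   74        164  rmsprop
2  A100   85        358      sgd
6  V100   63        332     adam
filter rows where gpu == 'A100':
    gpu  acc  loss_x100      opt
0  A100   74        164  rmsprop
2  A100   85        358      sgd
add column loss_x100_plus_acc = t['loss_x100'] + t['acc']:
    gpu  acc  loss_x100      opt  loss_x100_plus_acc
0  A100   74        164  rmsprop                 238
2  A100   85        358      sgd                 443
add column shifted = t['loss_x100_plus_acc'] + 2:
    gpu  acc  loss_x100      opt  loss_x100_plus_acc  shifted
0  A100   74        164  rmsprop                 238      240
2  A100   85        358      sgd                 443      445
The sum of column 'shifted' is 685.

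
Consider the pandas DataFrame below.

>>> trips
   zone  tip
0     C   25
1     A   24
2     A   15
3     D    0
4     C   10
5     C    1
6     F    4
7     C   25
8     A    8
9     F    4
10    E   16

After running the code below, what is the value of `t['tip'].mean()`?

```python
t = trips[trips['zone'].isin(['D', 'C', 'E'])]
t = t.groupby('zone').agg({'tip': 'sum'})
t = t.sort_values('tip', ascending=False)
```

25.6666666667

filter rows where zone in ['D', 'C', 'E']:
   zone  tip
0     C   25
3     D    0
4     C   10
5     C    1
7     C   25
10    E   16
group by zone, sum of tip:
      tip
zone     
C      61
D       0
E      16
sort by tip descending:
      tip
zone     
C      61
E      16
D       0
mean of column 'tip' → 25.6666666667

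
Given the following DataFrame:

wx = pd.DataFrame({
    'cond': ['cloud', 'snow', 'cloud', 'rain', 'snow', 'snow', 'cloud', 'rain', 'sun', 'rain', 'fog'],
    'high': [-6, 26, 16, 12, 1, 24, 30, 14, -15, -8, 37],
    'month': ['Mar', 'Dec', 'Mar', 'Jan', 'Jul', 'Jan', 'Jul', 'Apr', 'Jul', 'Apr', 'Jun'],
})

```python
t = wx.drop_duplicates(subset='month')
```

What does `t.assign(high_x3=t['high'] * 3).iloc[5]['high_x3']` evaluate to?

111

drop duplicate month (keep=first):
     cond  high month
0   cloud    -6   Mar
1    snow    26   Dec
3    rain    12   Jan
4    snow     1   Jul
7    rain    14   Apr
10    fog    37   Jun
add column high_x3 = t['high'] * 3:
     cond  high month  high_x3
0   cloud    -6   Mar      -18
1    snow    26   Dec       78
3    rain    12   Jan       36
4    snow     1   Jul        3
7    rain    14   Apr       42
10    fog    37   Jun      111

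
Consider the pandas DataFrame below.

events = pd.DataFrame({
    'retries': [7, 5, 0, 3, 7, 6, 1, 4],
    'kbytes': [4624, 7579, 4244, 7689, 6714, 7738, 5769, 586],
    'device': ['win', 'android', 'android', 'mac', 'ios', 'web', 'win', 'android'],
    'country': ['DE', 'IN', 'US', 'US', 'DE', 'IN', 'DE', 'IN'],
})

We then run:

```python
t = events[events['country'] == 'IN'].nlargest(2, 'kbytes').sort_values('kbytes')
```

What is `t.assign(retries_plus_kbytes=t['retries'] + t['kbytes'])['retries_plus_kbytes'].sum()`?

15328

filter rows where country == 'IN':
   retries  kbytes   device country
1        5    7579  android      IN
5        6    7738      web      IN
7        4     586  android      IN
take 2 rows with largest kbytes:
   retries  kbytes   device country
5        6    7738      web      IN
1        5    7579  android      IN
sort by kbytes:
   retries  kbytes   device country
1        5    7579  android      IN
5        6    7738      web      IN
add column retries_plus_kbytes = t['retries'] + t['kbytes']:
   retries  kbytes   device country  retries_plus_kbytes
1        5    7579  android      IN                 7584
5        6    7738      web      IN                 7744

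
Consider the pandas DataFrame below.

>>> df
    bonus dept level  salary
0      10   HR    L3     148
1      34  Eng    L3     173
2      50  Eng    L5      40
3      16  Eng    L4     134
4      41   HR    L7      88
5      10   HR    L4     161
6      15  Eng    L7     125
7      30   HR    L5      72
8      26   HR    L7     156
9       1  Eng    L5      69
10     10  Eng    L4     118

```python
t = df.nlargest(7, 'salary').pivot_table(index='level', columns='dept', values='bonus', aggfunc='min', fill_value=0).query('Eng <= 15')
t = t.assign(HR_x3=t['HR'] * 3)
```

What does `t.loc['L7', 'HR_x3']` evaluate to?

take 7 rows with largest salary:
    bonus dept level  salary
1      34  Eng    L3     173
5      10   HR    L4     161
8      26   HR    L7     156
0      10   HR    L3     148
3      16  Eng    L4     134
6      15  Eng    L7     125
10     10  Eng    L4     118
pivot: rows=level, cols=dept, min(bonus):
dept   Eng  HR
level         
L3      34  10
L4      10  10
L7      15  26
filter rows where Eng <= 15:
dept   Eng  HR
level         
L4      10  10
L7      15  26
add column HR_x3 = t['HR'] * 3:
dept   Eng  HR  HR_x3
level                
L4      10  10     30
L7      15  26     78
Hence 78.

78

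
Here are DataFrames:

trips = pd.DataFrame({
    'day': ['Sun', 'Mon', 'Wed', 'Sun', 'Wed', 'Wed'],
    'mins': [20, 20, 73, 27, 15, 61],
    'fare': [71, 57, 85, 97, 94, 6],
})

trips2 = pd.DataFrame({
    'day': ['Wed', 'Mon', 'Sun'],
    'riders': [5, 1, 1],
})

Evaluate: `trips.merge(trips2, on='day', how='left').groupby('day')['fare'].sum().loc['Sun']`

168

merge on 'day' (how='left') → 6 rows:
   day  mins  fare  riders
0  Sun    20    71       1
1  Mon    20    57       1
2  Wed    73    85       5
3  Sun    27    97       1
4  Wed    15    94       5
5  Wed    61     6       5
group by day, sum of fare:
day
Mon     57
Sun    168
Wed    185
Name: fare, dtype: int64
Reading off the value at index 'Sun', we get 168.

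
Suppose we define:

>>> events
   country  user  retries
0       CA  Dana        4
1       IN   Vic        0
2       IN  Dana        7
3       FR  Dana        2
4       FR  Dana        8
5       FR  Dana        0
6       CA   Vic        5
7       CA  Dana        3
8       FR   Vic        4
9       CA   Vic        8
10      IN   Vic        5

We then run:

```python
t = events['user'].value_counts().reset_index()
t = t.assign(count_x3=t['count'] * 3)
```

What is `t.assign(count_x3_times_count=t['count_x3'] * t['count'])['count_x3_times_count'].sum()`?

183

value_counts of user:
user
Dana    6
Vic     5
Name: count, dtype: int64
reset_index():
   user  count
0  Dana      6
1   Vic      5
add column count_x3 = t['count'] * 3:
   user  count  count_x3
0  Dana      6        18
1   Vic      5        15
add column count_x3_times_count = t['count_x3'] * t['count']:
   user  count  count_x3  count_x3_times_count
0  Dana      6        18                   108
1   Vic      5        15                    75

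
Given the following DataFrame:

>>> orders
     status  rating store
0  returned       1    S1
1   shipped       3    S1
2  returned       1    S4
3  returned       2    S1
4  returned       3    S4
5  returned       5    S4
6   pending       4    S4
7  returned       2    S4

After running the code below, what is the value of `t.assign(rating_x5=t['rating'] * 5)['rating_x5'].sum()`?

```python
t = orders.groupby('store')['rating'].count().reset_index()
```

40

group by store, count of rating:
store
S1    3
S4    5
Name: rating, dtype: int64
reset_index():
  store  rating
0    S1       3
1    S4       5
add column rating_x5 = t['rating'] * 5:
  store  rating  rating_x5
0    S1       3         15
1    S4       5         25
Taking the sum of column 'rating_x5' gives 40.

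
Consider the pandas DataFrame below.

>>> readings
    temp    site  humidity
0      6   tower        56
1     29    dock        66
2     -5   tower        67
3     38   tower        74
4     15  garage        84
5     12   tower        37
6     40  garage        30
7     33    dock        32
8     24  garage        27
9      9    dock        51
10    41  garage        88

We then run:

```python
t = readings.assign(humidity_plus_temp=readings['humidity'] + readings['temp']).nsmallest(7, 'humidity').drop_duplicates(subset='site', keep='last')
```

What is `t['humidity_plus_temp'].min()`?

62

add column humidity_plus_temp = readings['humidity'] + readings['temp']:
    temp    site  humidity  humidity_plus_temp
0      6   tower        56                  62
1     29    dock        66                  95
2     -5   tower        67                  62
3     38   tower        74                 112
4     15  garage        84                  99
5     12   tower        37                  49
6     40  garage        30                  70
7     33    dock        32                  65
8     24  garage        27                  51
9      9    dock        51                  60
10    41  garage        88                 129
take 7 rows with smallest humidity:
   temp    site  humidity  humidity_plus_temp
8    24  garage        27                  51
6    40  garage        30                  70
7    33    dock        32                  65
5    12   tower        37                  49
9     9    dock        51                  60
0     6   tower        56                  62
1    29    dock        66                  95
drop duplicate site (keep=last):
   temp    site  humidity  humidity_plus_temp
6    40  garage        30                  70
0     6   tower        56                  62
1    29    dock        66                  95
Reading off the min of column 'humidity_plus_temp', we get 62.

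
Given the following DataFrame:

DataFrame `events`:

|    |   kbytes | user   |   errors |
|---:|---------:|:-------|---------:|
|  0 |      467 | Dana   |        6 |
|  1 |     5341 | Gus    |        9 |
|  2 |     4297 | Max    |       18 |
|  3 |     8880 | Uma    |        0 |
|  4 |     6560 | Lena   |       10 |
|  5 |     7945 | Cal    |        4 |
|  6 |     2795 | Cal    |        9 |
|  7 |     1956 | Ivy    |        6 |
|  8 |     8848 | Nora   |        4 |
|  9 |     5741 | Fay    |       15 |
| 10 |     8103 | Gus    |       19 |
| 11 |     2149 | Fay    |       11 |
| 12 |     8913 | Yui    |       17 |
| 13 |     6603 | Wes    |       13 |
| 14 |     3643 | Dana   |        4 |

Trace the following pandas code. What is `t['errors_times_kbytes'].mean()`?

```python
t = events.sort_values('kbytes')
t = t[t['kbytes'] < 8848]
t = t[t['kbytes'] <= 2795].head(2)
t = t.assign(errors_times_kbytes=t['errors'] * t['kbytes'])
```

7269.0

sort by kbytes:
    kbytes  user  errors
0      467  Dana       6
7     1956   Ivy       6
11    2149   Fay      11
6     2795   Cal       9
14    3643  Dana       4
2     4297   Max      18
1     5341   Gus       9
9     5741   Fay      15
4     6560  Lena      10
13    6603   Wes      13
5     7945   Cal       4
10    8103   Gus      19
8     8848  Nora       4
3     8880   Uma       0
12    8913   Yui      17
filter rows where kbytes < 8848:
    kbytes  user  errors
0      467  Dana       6
7     1956   Ivy       6
11    2149   Fay      11
6     2795   Cal       9
14    3643  Dana       4
2     4297   Max      18
1     5341   Gus       9
9     5741   Fay      15
4     6560  Lena      10
13    6603   Wes      13
5     7945   Cal       4
10    8103   Gus      19
filter rows where kbytes <= 2795:
    kbytes  user  errors
0      467  Dana       6
7     1956   Ivy       6
11    2149   Fay      11
6     2795   Cal       9
take first 2 rows:
   kbytes  user  errors
0     467  Dana       6
7    1956   Ivy       6
add column errors_times_kbytes = t['errors'] * t['kbytes']:
   kbytes  user  errors  errors_times_kbytes
0     467  Dana       6                 2802
7    1956   Ivy       6                11736
mean of column 'errors_times_kbytes' → 7269.0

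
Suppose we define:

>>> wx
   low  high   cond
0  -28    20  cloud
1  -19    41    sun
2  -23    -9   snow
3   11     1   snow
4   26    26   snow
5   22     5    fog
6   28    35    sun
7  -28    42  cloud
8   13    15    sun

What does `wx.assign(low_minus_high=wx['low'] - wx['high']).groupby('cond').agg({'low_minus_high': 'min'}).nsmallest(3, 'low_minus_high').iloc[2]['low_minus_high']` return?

-14

add column low_minus_high = wx['low'] - wx['high']:
   low  high   cond  low_minus_high
0  -28    20  cloud             -48
1  -19    41    sun             -60
2  -23    -9   snow             -14
3   11     1   snow              10
4   26    26   snow               0
5   22     5    fog              17
6   28    35    sun              -7
7  -28    42  cloud             -70
8   13    15    sun              -2
group by cond, min of low_minus_high:
       low_minus_high
cond                 
cloud             -70
fog                17
snow              -14
sun               -60
take 3 rows with smallest low_minus_high:
       low_minus_high
cond                 
cloud             -70
sun               -60
snow              -14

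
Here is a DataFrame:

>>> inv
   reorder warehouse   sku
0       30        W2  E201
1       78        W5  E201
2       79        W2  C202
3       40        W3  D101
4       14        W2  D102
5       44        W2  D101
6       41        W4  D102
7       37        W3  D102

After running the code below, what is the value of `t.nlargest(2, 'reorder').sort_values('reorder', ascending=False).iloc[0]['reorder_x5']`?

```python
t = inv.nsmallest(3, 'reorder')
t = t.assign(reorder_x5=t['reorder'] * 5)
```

take 3 rows with smallest reorder:
   reorder warehouse   sku
4       14        W2  D102
0       30        W2  E201
7       37        W3  D102
add column reorder_x5 = t['reorder'] * 5:
   reorder warehouse   sku  reorder_x5
4       14        W2  D102          70
0       30        W2  E201         150
7       37        W3  D102         185
take 2 rows with largest reorder:
   reorder warehouse   sku  reorder_x5
7       37        W3  D102         185
0       30        W2  E201         150
sort by reorder descending:
   reorder warehouse   sku  reorder_x5
7       37        W3  D102         185
0       30        W2  E201         150

185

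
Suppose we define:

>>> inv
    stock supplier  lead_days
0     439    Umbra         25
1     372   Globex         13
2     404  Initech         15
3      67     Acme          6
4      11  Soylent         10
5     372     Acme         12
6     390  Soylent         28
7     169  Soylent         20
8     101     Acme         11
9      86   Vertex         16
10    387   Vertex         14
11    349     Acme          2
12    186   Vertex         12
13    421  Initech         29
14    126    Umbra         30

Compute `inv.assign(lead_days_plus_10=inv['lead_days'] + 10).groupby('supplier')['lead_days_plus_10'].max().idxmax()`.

Umbra

add column lead_days_plus_10 = inv['lead_days'] + 10:
    stock supplier  lead_days  lead_days_plus_10
0     439    Umbra         25                 35
1     372   Globex         13                 23
2     404  Initech         15                 25
3      67     Acme          6                 16
4      11  Soylent         10                 20
5     372     Acme         12                 22
6     390  Soylent         28                 38
7     169  Soylent         20                 30
8     101     Acme         11                 21
9      86   Vertex         16                 26
10    387   Vertex         14                 24
11    349     Acme          2                 12
12    186   Vertex         12                 22
13    421  Initech         29                 39
14    126    Umbra         30                 40
group by supplier, max of lead_days_plus_10:
supplier
Acme       22
Globex     23
Initech    39
Soylent    38
Umbra      40
Vertex     26
Name: lead_days_plus_10, dtype: int64
Taking the label with the largest value gives Umbra.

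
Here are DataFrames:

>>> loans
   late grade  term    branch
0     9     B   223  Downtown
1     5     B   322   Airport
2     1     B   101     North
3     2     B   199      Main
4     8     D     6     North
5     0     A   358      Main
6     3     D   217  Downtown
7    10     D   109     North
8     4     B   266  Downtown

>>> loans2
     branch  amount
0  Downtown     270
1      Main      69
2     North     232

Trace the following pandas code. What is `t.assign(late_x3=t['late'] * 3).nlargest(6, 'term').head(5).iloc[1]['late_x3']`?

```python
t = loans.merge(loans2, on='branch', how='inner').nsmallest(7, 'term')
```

merge on 'branch' (how='inner') → 8 rows:
   late grade  term    branch  amount
0     9     B   223  Downtown     270
1     1     B   101     North     232
2     2     B   199      Main      69
3     8     D     6     North     232
4     0     A   358      Main      69
5     3     D   217  Downtown     270
6    10     D   109     North     232
7     4     B   266  Downtown     270
take 7 rows with smallest term:
   late grade  term    branch  amount
3     8     D     6     North     232
1     1     B   101     North     232
6    10     D   109     North     232
2     2     B   199      Main      69
5     3     D   217  Downtown     270
0     9     B   223  Downtown     270
7     4     B   266  Downtown     270
add column late_x3 = t['late'] * 3:
   late grade  term    branch  amount  late_x3
3     8     D     6     North     232       24
1     1     B   101     North     232        3
6    10     D   109     North     232       30
2     2     B   199      Main      69        6
5     3     D   217  Downtown     270        9
0     9     B   223  Downtown     270       27
7     4     B   266  Downtown     270       12
take 6 rows with largest term:
   late grade  term    branch  amount  late_x3
7     4     B   266  Downtown     270       12
0     9     B   223  Downtown     270       27
5     3     D   217  Downtown     270        9
2     2     B   199      Main      69        6
6    10     D   109     North     232       30
1     1     B   101     North     232        3
take first 5 rows:
   late grade  term    branch  amount  late_x3
7     4     B   266  Downtown     270       12
0     9     B   223  Downtown     270       27
5     3     D   217  Downtown     270        9
2     2     B   199      Main      69        6
6    10     D   109     North     232       30
Hence 27.

27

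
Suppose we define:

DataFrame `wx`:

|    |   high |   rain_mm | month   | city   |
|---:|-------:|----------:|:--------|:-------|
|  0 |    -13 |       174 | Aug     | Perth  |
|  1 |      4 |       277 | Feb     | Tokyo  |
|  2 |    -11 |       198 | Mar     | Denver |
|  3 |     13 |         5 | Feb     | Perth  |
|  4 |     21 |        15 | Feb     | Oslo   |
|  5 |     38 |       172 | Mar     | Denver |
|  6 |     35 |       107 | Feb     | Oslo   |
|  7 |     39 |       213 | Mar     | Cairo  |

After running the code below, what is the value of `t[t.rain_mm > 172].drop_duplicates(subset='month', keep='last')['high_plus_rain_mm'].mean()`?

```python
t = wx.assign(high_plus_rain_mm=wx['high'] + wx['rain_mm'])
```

add column high_plus_rain_mm = wx['high'] + wx['rain_mm']:
   high  rain_mm month    city  high_plus_rain_mm
0   -13      174   Aug   Perth                161
1     4      277   Feb   Tokyo                281
2   -11      198   Mar  Denver                187
3    13        5   Feb   Perth                 18
4    21       15   Feb    Oslo                 36
5    38      172   Mar  Denver                210
6    35      107   Feb    Oslo                142
7    39      213   Mar   Cairo                252
filter rows where rain_mm > 172:
   high  rain_mm month    city  high_plus_rain_mm
0   -13      174   Aug   Perth                161
1     4      277   Feb   Tokyo                281
2   -11      198   Mar  Denver                187
7    39      213   Mar   Cairo                252
drop duplicate month (keep=last):
   high  rain_mm month   city  high_plus_rain_mm
0   -13      174   Aug  Perth                161
1     4      277   Feb  Tokyo                281
7    39      213   Mar  Cairo                252

231.333333333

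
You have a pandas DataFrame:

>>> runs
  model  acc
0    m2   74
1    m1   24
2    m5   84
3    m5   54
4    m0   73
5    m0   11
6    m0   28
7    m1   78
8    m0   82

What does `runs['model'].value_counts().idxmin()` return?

value_counts of model:
model
m0    4
m1    2
m5    2
m2    1
Name: count, dtype: int64
Hence m2.

m2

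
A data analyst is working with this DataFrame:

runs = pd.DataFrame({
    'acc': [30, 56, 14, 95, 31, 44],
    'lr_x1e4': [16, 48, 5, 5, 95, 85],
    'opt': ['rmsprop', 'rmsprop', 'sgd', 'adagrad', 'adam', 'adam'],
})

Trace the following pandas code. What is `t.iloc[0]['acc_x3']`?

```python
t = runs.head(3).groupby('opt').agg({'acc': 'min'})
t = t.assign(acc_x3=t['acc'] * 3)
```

take first 3 rows:
   acc  lr_x1e4      opt
0   30       16  rmsprop
1   56       48  rmsprop
2   14        5      sgd
group by opt, min of acc:
         acc
opt         
rmsprop   30
sgd       14
add column acc_x3 = t['acc'] * 3:
         acc  acc_x3
opt                 
rmsprop   30      90
sgd       14      42
So iloc[0]['acc_x3'] = 90.

90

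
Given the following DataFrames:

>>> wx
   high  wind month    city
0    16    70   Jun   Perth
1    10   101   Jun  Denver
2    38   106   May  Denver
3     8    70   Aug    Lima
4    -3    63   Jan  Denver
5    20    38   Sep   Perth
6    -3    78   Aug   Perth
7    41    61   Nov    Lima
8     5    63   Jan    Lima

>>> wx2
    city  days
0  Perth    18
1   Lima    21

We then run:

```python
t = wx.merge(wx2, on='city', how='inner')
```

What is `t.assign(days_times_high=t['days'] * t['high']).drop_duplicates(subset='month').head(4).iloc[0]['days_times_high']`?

merge on 'city' (how='inner') → 6 rows:
   high  wind month   city  days
0    16    70   Jun  Perth    18
1     8    70   Aug   Lima    21
2    20    38   Sep  Perth    18
3    -3    78   Aug  Perth    18
4    41    61   Nov   Lima    21
5     5    63   Jan   Lima    21
add column days_times_high = t['days'] * t['high']:
   high  wind month   city  days  days_times_high
0    16    70   Jun  Perth    18              288
1     8    70   Aug   Lima    21              168
2    20    38   Sep  Perth    18              360
3    -3    78   Aug  Perth    18              -54
4    41    61   Nov   Lima    21              861
5     5    63   Jan   Lima    21              105
drop duplicate month (keep=first):
   high  wind month   city  days  days_times_high
0    16    70   Jun  Perth    18              288
1     8    70   Aug   Lima    21              168
2    20    38   Sep  Perth    18              360
4    41    61   Nov   Lima    21              861
5     5    63   Jan   Lima    21              105
take first 4 rows:
   high  wind month   city  days  days_times_high
0    16    70   Jun  Perth    18              288
1     8    70   Aug   Lima    21              168
2    20    38   Sep  Perth    18              360
4    41    61   Nov   Lima    21              861

288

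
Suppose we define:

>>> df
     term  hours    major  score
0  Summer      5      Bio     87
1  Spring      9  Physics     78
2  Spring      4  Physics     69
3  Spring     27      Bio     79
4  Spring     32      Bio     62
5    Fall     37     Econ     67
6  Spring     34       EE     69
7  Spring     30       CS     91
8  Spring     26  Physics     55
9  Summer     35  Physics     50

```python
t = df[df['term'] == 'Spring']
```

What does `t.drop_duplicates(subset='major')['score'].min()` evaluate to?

filter rows where term == 'Spring':
     term  hours    major  score
1  Spring      9  Physics     78
2  Spring      4  Physics     69
3  Spring     27      Bio     79
4  Spring     32      Bio     62
6  Spring     34       EE     69
7  Spring     30       CS     91
8  Spring     26  Physics     55
drop duplicate major (keep=first):
     term  hours    major  score
1  Spring      9  Physics     78
3  Spring     27      Bio     79
6  Spring     34       EE     69
7  Spring     30       CS     91

69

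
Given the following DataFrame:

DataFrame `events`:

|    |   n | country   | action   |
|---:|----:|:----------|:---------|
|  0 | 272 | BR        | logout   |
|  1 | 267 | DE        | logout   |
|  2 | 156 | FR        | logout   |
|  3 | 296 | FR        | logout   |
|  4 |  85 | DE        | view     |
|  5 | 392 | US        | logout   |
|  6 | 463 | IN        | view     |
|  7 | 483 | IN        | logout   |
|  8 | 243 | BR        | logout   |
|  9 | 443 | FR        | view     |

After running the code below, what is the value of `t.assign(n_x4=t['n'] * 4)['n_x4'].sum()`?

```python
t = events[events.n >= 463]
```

filter rows where n >= 463:
     n country  action
6  463      IN    view
7  483      IN  logout
add column n_x4 = t['n'] * 4:
     n country  action  n_x4
6  463      IN    view  1852
7  483      IN  logout  1932

3784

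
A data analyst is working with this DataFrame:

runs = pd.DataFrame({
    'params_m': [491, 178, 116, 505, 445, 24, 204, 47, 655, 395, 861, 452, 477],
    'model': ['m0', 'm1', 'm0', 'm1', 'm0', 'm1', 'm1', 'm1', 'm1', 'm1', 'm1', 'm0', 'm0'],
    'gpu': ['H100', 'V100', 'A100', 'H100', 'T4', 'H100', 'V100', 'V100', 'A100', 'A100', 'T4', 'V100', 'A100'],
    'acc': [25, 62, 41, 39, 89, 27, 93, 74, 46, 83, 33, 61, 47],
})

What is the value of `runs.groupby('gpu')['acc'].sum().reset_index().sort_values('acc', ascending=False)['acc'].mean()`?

180.0

group by gpu, sum of acc:
gpu
A100    217
H100     91
T4      122
V100    290
Name: acc, dtype: int64
reset_index():
    gpu  acc
0  A100  217
1  H100   91
2    T4  122
3  V100  290
sort by acc descending:
    gpu  acc
3  V100  290
0  A100  217
2    T4  122
1  H100   91
mean of column 'acc' → 180.0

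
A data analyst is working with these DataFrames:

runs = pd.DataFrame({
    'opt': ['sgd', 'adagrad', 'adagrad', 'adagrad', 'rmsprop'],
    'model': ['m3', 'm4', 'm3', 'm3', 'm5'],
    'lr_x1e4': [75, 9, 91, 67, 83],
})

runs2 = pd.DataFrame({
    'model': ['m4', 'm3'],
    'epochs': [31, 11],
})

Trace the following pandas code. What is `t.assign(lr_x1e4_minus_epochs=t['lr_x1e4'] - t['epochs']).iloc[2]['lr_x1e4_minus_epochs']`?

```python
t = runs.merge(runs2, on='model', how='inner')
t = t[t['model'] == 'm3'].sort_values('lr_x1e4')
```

80

merge on 'model' (how='inner') → 4 rows:
       opt model  lr_x1e4  epochs
0      sgd    m3       75      11
1  adagrad    m4        9      31
2  adagrad    m3       91      11
3  adagrad    m3       67      11
filter rows where model == 'm3':
       opt model  lr_x1e4  epochs
0      sgd    m3       75      11
2  adagrad    m3       91      11
3  adagrad    m3       67      11
sort by lr_x1e4:
       opt model  lr_x1e4  epochs
3  adagrad    m3       67      11
0      sgd    m3       75      11
2  adagrad    m3       91      11
add column lr_x1e4_minus_epochs = t['lr_x1e4'] - t['epochs']:
       opt model  lr_x1e4  epochs  lr_x1e4_minus_epochs
3  adagrad    m3       67      11                    56
0      sgd    m3       75      11                    64
2  adagrad    m3       91      11                    80
Hence 80.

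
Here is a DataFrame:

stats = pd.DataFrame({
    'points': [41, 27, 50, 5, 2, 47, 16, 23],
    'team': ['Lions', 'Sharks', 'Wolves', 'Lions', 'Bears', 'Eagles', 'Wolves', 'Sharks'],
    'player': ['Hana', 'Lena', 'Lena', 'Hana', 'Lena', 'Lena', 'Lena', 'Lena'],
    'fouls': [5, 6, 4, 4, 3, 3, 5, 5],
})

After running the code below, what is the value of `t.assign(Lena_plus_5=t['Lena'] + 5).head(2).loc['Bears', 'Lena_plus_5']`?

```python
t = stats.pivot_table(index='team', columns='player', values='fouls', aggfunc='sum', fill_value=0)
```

pivot: rows=team, cols=player, sum(fouls):
player  Hana  Lena
team              
Bears      0     3
Eagles     0     3
Lions      9     0
Sharks     0    11
Wolves     0     9
add column Lena_plus_5 = t['Lena'] + 5:
player  Hana  Lena  Lena_plus_5
team                           
Bears      0     3            8
Eagles     0     3            8
Lions      9     0            5
Sharks     0    11           16
Wolves     0     9           14
take first 2 rows:
player  Hana  Lena  Lena_plus_5
team                           
Bears      0     3            8
Eagles     0     3            8
The value at row 'Bears', column 'Lena_plus_5' is 8.

8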